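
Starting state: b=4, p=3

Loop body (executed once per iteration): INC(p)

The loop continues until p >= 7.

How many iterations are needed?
4

Tracing iterations:
Initial: b=4, p=3
After iteration 1: b=4, p=4
After iteration 2: b=4, p=5
After iteration 3: b=4, p=6
After iteration 4: b=4, p=7
p >= 7 now holds, so the loop exits after 4 iterations.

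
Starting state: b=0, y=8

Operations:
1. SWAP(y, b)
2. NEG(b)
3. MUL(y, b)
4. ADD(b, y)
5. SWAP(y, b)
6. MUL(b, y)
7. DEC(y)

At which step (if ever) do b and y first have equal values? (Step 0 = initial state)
Never

b and y never become equal during execution.

Comparing values at each step:
Initial: b=0, y=8
After step 1: b=8, y=0
After step 2: b=-8, y=0
After step 3: b=-8, y=0
After step 4: b=-8, y=0
After step 5: b=0, y=-8
After step 6: b=0, y=-8
After step 7: b=0, y=-9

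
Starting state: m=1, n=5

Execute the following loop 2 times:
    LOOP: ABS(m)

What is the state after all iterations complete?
m=1, n=5

Iteration trace:
Start: m=1, n=5
After iteration 1: m=1, n=5
After iteration 2: m=1, n=5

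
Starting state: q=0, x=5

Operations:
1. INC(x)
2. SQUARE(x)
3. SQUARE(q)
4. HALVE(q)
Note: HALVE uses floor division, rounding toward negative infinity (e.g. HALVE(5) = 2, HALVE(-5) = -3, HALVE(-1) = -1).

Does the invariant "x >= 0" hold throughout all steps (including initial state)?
Yes

The invariant holds at every step.

State at each step:
Initial: q=0, x=5
After step 1: q=0, x=6
After step 2: q=0, x=36
After step 3: q=0, x=36
After step 4: q=0, x=36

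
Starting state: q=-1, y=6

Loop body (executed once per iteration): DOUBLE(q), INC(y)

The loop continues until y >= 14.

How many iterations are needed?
8

Tracing iterations:
Initial: q=-1, y=6
After iteration 1: q=-2, y=7
After iteration 2: q=-4, y=8
After iteration 3: q=-8, y=9
After iteration 4: q=-16, y=10
After iteration 5: q=-32, y=11
After iteration 6: q=-64, y=12
After iteration 7: q=-128, y=13
After iteration 8: q=-256, y=14
y >= 14 now holds, so the loop exits after 8 iterations.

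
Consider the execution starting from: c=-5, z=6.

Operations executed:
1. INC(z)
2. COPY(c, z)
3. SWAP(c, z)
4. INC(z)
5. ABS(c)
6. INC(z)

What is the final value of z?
z = 9

Tracing execution:
Step 1: INC(z) → z = 7
Step 2: COPY(c, z) → z = 7
Step 3: SWAP(c, z) → z = 7
Step 4: INC(z) → z = 8
Step 5: ABS(c) → z = 8
Step 6: INC(z) → z = 9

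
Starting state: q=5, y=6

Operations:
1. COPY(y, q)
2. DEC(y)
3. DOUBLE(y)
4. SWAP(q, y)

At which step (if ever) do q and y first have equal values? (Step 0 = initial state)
Step 1

q and y first become equal after step 1.

Comparing values at each step:
Initial: q=5, y=6
After step 1: q=5, y=5 ← equal!
After step 2: q=5, y=4
After step 3: q=5, y=8
After step 4: q=8, y=5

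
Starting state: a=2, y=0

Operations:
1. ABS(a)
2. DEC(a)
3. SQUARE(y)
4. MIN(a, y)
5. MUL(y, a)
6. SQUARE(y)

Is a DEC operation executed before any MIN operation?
Yes

First DEC: step 2
First MIN: step 4
Since 2 < 4, DEC comes first.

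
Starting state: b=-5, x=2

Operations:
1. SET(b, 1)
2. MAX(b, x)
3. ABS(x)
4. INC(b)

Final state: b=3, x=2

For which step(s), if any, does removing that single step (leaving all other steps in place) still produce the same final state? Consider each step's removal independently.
Step(s) 1, 3

Testing removal of each single step:
Without step 1: final = b=3, x=2 (same)
Without step 2: final = b=2, x=2 (different)
Without step 3: final = b=3, x=2 (same)
Without step 4: final = b=2, x=2 (different)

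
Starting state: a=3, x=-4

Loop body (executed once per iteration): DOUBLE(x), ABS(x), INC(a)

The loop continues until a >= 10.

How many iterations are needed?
7

Tracing iterations:
Initial: a=3, x=-4
After iteration 1: a=4, x=8
After iteration 2: a=5, x=16
After iteration 3: a=6, x=32
After iteration 4: a=7, x=64
After iteration 5: a=8, x=128
After iteration 6: a=9, x=256
After iteration 7: a=10, x=512
a >= 10 now holds, so the loop exits after 7 iterations.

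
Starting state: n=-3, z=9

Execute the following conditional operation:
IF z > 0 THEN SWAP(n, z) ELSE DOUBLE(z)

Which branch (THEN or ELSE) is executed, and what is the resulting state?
Branch: THEN, Final state: n=9, z=-3

Evaluating condition: z > 0
z = 9
Condition is True, so THEN branch executes
After SWAP(n, z): n=9, z=-3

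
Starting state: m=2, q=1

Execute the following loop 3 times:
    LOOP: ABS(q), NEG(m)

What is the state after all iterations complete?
m=-2, q=1

Iteration trace:
Start: m=2, q=1
After iteration 1: m=-2, q=1
After iteration 2: m=2, q=1
After iteration 3: m=-2, q=1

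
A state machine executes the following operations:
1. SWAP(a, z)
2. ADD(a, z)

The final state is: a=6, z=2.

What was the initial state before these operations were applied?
a=2, z=4

Working backwards:
Final state: a=6, z=2
Before step 2 (ADD(a, z)): a=4, z=2
Before step 1 (SWAP(a, z)): a=2, z=4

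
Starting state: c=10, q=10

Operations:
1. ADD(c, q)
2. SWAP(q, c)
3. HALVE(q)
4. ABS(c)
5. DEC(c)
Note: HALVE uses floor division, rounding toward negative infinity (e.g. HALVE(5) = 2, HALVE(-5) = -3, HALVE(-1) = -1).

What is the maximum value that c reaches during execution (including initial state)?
20

Values of c at each step:
Initial: c = 10
After step 1: c = 20 ← maximum
After step 2: c = 10
After step 3: c = 10
After step 4: c = 10
After step 5: c = 9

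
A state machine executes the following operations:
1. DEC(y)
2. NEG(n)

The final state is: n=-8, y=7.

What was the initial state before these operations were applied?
n=8, y=8

Working backwards:
Final state: n=-8, y=7
Before step 2 (NEG(n)): n=8, y=7
Before step 1 (DEC(y)): n=8, y=8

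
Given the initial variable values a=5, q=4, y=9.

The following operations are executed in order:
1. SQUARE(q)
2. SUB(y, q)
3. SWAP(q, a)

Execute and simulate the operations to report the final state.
{a: 16, q: 5, y: -7}

Step-by-step execution:
Initial: a=5, q=4, y=9
After step 1 (SQUARE(q)): a=5, q=16, y=9
After step 2 (SUB(y, q)): a=5, q=16, y=-7
After step 3 (SWAP(q, a)): a=16, q=5, y=-7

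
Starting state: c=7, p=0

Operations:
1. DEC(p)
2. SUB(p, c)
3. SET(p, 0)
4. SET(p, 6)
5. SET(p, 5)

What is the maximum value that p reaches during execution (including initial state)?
6

Values of p at each step:
Initial: p = 0
After step 1: p = -1
After step 2: p = -8
After step 3: p = 0
After step 4: p = 6 ← maximum
After step 5: p = 5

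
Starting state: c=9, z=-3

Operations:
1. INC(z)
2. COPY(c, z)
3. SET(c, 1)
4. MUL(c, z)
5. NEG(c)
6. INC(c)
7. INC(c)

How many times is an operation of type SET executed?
1

Counting SET operations:
Step 3: SET(c, 1) ← SET
Total: 1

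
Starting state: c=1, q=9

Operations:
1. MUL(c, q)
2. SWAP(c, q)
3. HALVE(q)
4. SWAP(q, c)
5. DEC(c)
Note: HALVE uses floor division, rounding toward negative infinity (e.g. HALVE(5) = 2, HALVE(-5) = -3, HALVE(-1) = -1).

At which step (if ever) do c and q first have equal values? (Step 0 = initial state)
Step 1

c and q first become equal after step 1.

Comparing values at each step:
Initial: c=1, q=9
After step 1: c=9, q=9 ← equal!
After step 2: c=9, q=9 ← equal!
After step 3: c=9, q=4
After step 4: c=4, q=9
After step 5: c=3, q=9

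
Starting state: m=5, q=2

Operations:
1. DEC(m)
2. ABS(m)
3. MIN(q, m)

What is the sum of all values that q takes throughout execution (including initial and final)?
8

Values of q at each step:
Initial: q = 2
After step 1: q = 2
After step 2: q = 2
After step 3: q = 2
Sum = 2 + 2 + 2 + 2 = 8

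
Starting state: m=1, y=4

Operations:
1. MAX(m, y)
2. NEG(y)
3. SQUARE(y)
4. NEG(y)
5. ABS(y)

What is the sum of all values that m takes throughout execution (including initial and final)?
21

Values of m at each step:
Initial: m = 1
After step 1: m = 4
After step 2: m = 4
After step 3: m = 4
After step 4: m = 4
After step 5: m = 4
Sum = 1 + 4 + 4 + 4 + 4 + 4 = 21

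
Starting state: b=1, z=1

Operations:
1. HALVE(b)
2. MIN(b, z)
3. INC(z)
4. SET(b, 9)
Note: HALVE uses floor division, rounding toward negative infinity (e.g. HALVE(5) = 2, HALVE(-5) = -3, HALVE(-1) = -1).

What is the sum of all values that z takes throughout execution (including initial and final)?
7

Values of z at each step:
Initial: z = 1
After step 1: z = 1
After step 2: z = 1
After step 3: z = 2
After step 4: z = 2
Sum = 1 + 1 + 1 + 2 + 2 = 7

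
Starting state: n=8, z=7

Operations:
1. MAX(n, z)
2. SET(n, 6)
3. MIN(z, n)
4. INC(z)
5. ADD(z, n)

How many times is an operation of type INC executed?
1

Counting INC operations:
Step 4: INC(z) ← INC
Total: 1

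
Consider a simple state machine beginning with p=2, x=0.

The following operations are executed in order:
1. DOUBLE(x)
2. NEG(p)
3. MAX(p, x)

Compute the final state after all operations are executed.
{p: 0, x: 0}

Step-by-step execution:
Initial: p=2, x=0
After step 1 (DOUBLE(x)): p=2, x=0
After step 2 (NEG(p)): p=-2, x=0
After step 3 (MAX(p, x)): p=0, x=0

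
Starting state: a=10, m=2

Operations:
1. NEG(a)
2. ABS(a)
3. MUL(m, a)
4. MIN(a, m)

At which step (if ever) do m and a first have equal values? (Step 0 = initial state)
Never

m and a never become equal during execution.

Comparing values at each step:
Initial: m=2, a=10
After step 1: m=2, a=-10
After step 2: m=2, a=10
After step 3: m=20, a=10
After step 4: m=20, a=10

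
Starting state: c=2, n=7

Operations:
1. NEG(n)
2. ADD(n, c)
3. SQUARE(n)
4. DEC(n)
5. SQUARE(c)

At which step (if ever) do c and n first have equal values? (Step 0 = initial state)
Never

c and n never become equal during execution.

Comparing values at each step:
Initial: c=2, n=7
After step 1: c=2, n=-7
After step 2: c=2, n=-5
After step 3: c=2, n=25
After step 4: c=2, n=24
After step 5: c=4, n=24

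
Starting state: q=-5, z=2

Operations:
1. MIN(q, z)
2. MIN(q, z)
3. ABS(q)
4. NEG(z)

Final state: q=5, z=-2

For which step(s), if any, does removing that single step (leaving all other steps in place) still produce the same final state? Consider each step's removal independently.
Step(s) 1, 2

Testing removal of each single step:
Without step 1: final = q=5, z=-2 (same)
Without step 2: final = q=5, z=-2 (same)
Without step 3: final = q=-5, z=-2 (different)
Without step 4: final = q=5, z=2 (different)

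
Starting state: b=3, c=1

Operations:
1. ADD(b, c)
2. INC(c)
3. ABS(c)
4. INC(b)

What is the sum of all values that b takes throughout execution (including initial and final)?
20

Values of b at each step:
Initial: b = 3
After step 1: b = 4
After step 2: b = 4
After step 3: b = 4
After step 4: b = 5
Sum = 3 + 4 + 4 + 4 + 5 = 20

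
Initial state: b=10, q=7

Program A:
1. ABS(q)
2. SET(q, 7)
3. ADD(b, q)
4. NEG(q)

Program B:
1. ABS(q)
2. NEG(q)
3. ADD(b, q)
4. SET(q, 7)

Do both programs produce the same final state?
No

Program A final state: b=17, q=-7
Program B final state: b=3, q=7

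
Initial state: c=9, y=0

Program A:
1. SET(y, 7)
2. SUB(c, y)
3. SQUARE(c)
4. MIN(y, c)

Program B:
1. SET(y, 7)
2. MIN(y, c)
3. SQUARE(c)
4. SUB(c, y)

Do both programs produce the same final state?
No

Program A final state: c=4, y=4
Program B final state: c=74, y=7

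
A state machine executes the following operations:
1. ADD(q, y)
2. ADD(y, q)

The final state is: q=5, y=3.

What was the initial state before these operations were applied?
q=7, y=-2

Working backwards:
Final state: q=5, y=3
Before step 2 (ADD(y, q)): q=5, y=-2
Before step 1 (ADD(q, y)): q=7, y=-2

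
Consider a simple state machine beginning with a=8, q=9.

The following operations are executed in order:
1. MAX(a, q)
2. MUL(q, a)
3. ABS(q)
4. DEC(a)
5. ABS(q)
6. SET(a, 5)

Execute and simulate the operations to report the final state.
{a: 5, q: 81}

Step-by-step execution:
Initial: a=8, q=9
After step 1 (MAX(a, q)): a=9, q=9
After step 2 (MUL(q, a)): a=9, q=81
After step 3 (ABS(q)): a=9, q=81
After step 4 (DEC(a)): a=8, q=81
After step 5 (ABS(q)): a=8, q=81
After step 6 (SET(a, 5)): a=5, q=81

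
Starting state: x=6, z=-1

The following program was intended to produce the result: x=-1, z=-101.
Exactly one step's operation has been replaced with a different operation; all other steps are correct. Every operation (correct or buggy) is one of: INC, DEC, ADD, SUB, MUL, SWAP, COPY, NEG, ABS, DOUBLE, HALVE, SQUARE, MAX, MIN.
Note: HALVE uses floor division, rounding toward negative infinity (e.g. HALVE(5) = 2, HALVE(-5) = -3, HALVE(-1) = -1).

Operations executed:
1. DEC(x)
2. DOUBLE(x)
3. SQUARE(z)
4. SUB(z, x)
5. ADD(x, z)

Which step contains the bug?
Step 3

Trace with buggy code:
Initial: x=6, z=-1
After step 1: x=5, z=-1
After step 2: x=10, z=-1
After step 3: x=10, z=1
After step 4: x=10, z=-9
After step 5: x=1, z=-9
Actual final x=1, z=-9 ≠ expected x=-1, z=-101.
Step 3 is the only position where a single-operation replacement can produce the expected result.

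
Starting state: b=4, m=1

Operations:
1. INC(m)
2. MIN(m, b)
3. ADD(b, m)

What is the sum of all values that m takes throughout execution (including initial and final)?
7

Values of m at each step:
Initial: m = 1
After step 1: m = 2
After step 2: m = 2
After step 3: m = 2
Sum = 1 + 2 + 2 + 2 = 7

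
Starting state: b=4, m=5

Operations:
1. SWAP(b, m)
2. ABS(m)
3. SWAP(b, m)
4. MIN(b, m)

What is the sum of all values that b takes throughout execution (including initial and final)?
22

Values of b at each step:
Initial: b = 4
After step 1: b = 5
After step 2: b = 5
After step 3: b = 4
After step 4: b = 4
Sum = 4 + 5 + 5 + 4 + 4 = 22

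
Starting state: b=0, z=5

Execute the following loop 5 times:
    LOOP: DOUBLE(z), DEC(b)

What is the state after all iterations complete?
b=-5, z=160

Iteration trace:
Start: b=0, z=5
After iteration 1: b=-1, z=10
After iteration 2: b=-2, z=20
After iteration 3: b=-3, z=40
After iteration 4: b=-4, z=80
After iteration 5: b=-5, z=160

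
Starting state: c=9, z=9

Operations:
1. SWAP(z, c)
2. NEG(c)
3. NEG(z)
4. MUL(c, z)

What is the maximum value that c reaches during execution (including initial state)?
81

Values of c at each step:
Initial: c = 9
After step 1: c = 9
After step 2: c = -9
After step 3: c = -9
After step 4: c = 81 ← maximum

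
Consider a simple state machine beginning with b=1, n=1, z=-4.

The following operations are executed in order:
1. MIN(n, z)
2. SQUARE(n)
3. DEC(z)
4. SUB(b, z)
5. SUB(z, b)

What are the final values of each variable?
{b: 6, n: 16, z: -11}

Step-by-step execution:
Initial: b=1, n=1, z=-4
After step 1 (MIN(n, z)): b=1, n=-4, z=-4
After step 2 (SQUARE(n)): b=1, n=16, z=-4
After step 3 (DEC(z)): b=1, n=16, z=-5
After step 4 (SUB(b, z)): b=6, n=16, z=-5
After step 5 (SUB(z, b)): b=6, n=16, z=-11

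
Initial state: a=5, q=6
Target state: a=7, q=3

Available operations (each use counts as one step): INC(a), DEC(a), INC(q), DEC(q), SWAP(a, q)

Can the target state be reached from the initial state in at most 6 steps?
Yes

Path (4 steps): DEC(a) → DEC(a) → INC(q) → SWAP(a, q)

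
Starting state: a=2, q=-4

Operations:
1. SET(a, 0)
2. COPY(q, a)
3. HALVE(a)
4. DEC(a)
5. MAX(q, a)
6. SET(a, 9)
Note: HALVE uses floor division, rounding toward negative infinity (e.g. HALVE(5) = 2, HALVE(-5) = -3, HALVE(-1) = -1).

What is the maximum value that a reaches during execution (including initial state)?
9

Values of a at each step:
Initial: a = 2
After step 1: a = 0
After step 2: a = 0
After step 3: a = 0
After step 4: a = -1
After step 5: a = -1
After step 6: a = 9 ← maximum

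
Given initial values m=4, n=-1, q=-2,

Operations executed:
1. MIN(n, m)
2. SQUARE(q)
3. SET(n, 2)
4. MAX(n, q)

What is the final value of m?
m = 4

Tracing execution:
Step 1: MIN(n, m) → m = 4
Step 2: SQUARE(q) → m = 4
Step 3: SET(n, 2) → m = 4
Step 4: MAX(n, q) → m = 4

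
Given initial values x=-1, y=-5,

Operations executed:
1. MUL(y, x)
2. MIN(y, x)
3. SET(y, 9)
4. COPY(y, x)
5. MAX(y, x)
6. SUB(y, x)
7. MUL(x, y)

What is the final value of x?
x = 0

Tracing execution:
Step 1: MUL(y, x) → x = -1
Step 2: MIN(y, x) → x = -1
Step 3: SET(y, 9) → x = -1
Step 4: COPY(y, x) → x = -1
Step 5: MAX(y, x) → x = -1
Step 6: SUB(y, x) → x = -1
Step 7: MUL(x, y) → x = 0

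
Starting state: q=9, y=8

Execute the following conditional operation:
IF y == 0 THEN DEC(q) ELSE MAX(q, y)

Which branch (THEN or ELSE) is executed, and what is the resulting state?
Branch: ELSE, Final state: q=9, y=8

Evaluating condition: y == 0
y = 8
Condition is False, so ELSE branch executes
After MAX(q, y): q=9, y=8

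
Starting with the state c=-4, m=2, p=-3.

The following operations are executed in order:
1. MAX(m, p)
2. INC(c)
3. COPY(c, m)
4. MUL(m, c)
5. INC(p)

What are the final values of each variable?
{c: 2, m: 4, p: -2}

Step-by-step execution:
Initial: c=-4, m=2, p=-3
After step 1 (MAX(m, p)): c=-4, m=2, p=-3
After step 2 (INC(c)): c=-3, m=2, p=-3
After step 3 (COPY(c, m)): c=2, m=2, p=-3
After step 4 (MUL(m, c)): c=2, m=4, p=-3
After step 5 (INC(p)): c=2, m=4, p=-2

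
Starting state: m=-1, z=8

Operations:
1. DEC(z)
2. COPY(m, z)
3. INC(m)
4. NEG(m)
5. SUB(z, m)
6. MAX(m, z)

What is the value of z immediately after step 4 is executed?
z = 7

Tracing z through execution:
Initial: z = 8
After step 1 (DEC(z)): z = 7
After step 2 (COPY(m, z)): z = 7
After step 3 (INC(m)): z = 7
After step 4 (NEG(m)): z = 7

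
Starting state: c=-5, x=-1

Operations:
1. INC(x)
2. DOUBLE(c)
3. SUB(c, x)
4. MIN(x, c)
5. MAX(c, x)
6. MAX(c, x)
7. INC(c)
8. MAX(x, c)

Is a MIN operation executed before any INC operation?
No

First MIN: step 4
First INC: step 1
Since 4 > 1, INC comes first.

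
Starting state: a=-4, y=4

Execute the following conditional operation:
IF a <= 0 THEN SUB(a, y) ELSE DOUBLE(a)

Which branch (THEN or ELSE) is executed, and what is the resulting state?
Branch: THEN, Final state: a=-8, y=4

Evaluating condition: a <= 0
a = -4
Condition is True, so THEN branch executes
After SUB(a, y): a=-8, y=4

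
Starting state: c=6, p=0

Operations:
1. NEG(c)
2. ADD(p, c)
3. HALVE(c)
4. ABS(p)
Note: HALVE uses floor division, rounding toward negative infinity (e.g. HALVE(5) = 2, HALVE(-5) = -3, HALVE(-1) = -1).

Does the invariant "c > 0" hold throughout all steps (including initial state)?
No, violated after step 1

The invariant is violated after step 1.

State at each step:
Initial: c=6, p=0
After step 1: c=-6, p=0
After step 2: c=-6, p=-6
After step 3: c=-3, p=-6
After step 4: c=-3, p=6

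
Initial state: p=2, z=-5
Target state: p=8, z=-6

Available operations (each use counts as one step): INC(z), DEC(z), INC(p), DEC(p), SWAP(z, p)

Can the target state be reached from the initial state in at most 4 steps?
No

The target state cannot be reached within 4 steps.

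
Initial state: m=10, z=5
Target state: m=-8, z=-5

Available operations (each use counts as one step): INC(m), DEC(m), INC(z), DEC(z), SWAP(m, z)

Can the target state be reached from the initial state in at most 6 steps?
No

The target state cannot be reached within 6 steps.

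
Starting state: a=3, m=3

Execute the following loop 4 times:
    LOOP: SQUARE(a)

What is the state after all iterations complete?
a=43046721, m=3

Iteration trace:
Start: a=3, m=3
After iteration 1: a=9, m=3
After iteration 2: a=81, m=3
After iteration 3: a=6561, m=3
After iteration 4: a=43046721, m=3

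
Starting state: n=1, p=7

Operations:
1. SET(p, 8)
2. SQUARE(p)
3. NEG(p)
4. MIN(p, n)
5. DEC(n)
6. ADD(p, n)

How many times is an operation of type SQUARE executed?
1

Counting SQUARE operations:
Step 2: SQUARE(p) ← SQUARE
Total: 1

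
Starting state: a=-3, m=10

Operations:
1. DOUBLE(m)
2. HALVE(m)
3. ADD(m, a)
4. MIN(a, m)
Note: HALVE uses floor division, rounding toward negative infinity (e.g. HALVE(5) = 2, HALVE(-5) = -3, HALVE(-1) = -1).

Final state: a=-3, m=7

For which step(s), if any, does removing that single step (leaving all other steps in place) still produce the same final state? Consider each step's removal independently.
Step(s) 4

Testing removal of each single step:
Without step 1: final = a=-3, m=2 (different)
Without step 2: final = a=-3, m=17 (different)
Without step 3: final = a=-3, m=10 (different)
Without step 4: final = a=-3, m=7 (same)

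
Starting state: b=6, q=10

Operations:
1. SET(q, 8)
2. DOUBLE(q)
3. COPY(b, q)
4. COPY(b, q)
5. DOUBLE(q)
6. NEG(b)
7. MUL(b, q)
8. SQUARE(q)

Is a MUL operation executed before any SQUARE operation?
Yes

First MUL: step 7
First SQUARE: step 8
Since 7 < 8, MUL comes first.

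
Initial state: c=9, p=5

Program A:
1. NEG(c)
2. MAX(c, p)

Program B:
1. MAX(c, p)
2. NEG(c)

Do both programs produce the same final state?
No

Program A final state: c=5, p=5
Program B final state: c=-9, p=5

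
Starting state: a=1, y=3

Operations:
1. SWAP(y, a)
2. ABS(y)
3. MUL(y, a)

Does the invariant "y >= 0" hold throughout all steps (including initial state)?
Yes

The invariant holds at every step.

State at each step:
Initial: a=1, y=3
After step 1: a=3, y=1
After step 2: a=3, y=1
After step 3: a=3, y=3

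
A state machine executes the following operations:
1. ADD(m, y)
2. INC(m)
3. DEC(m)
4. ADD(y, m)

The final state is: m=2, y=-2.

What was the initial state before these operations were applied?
m=6, y=-4

Working backwards:
Final state: m=2, y=-2
Before step 4 (ADD(y, m)): m=2, y=-4
Before step 3 (DEC(m)): m=3, y=-4
Before step 2 (INC(m)): m=2, y=-4
Before step 1 (ADD(m, y)): m=6, y=-4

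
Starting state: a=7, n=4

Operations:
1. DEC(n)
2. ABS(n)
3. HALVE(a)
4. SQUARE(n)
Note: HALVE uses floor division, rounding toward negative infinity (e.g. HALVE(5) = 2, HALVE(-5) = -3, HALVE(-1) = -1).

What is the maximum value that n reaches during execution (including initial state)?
9

Values of n at each step:
Initial: n = 4
After step 1: n = 3
After step 2: n = 3
After step 3: n = 3
After step 4: n = 9 ← maximum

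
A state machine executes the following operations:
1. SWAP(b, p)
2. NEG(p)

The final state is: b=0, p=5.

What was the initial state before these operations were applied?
b=-5, p=0

Working backwards:
Final state: b=0, p=5
Before step 2 (NEG(p)): b=0, p=-5
Before step 1 (SWAP(b, p)): b=-5, p=0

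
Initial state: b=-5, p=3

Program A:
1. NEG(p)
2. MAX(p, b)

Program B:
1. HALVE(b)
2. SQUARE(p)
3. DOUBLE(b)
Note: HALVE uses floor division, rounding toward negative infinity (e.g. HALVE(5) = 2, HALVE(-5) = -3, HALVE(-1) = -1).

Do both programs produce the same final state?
No

Program A final state: b=-5, p=-3
Program B final state: b=-6, p=9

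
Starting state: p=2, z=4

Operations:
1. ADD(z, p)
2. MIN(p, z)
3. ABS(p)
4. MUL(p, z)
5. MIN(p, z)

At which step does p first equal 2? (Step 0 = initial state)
Step 0

Tracing p:
Initial: p = 2 ← first occurrence
After step 1: p = 2
After step 2: p = 2
After step 3: p = 2
After step 4: p = 12
After step 5: p = 6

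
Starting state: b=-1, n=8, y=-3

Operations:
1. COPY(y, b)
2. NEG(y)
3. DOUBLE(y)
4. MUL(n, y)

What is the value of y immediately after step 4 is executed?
y = 2

Tracing y through execution:
Initial: y = -3
After step 1 (COPY(y, b)): y = -1
After step 2 (NEG(y)): y = 1
After step 3 (DOUBLE(y)): y = 2
After step 4 (MUL(n, y)): y = 2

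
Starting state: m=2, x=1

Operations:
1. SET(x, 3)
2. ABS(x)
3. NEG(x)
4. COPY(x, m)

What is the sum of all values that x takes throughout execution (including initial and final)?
6

Values of x at each step:
Initial: x = 1
After step 1: x = 3
After step 2: x = 3
After step 3: x = -3
After step 4: x = 2
Sum = 1 + 3 + 3 + -3 + 2 = 6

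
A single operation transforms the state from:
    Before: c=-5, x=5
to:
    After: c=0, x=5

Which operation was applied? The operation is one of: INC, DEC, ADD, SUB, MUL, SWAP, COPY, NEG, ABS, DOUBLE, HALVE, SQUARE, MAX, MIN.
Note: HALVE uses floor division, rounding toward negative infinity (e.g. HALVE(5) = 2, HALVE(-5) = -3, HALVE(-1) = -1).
ADD(c, x)

Analyzing the change:
Before: c=-5, x=5
After: c=0, x=5
Variable c changed from -5 to 0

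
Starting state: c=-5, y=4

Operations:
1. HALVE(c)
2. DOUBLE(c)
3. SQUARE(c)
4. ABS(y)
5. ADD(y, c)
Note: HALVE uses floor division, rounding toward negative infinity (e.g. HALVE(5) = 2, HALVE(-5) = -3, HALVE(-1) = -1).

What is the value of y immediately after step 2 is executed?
y = 4

Tracing y through execution:
Initial: y = 4
After step 1 (HALVE(c)): y = 4
After step 2 (DOUBLE(c)): y = 4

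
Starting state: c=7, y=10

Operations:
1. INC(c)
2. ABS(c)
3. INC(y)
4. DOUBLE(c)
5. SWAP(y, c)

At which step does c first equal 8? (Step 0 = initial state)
Step 1

Tracing c:
Initial: c = 7
After step 1: c = 8 ← first occurrence
After step 2: c = 8
After step 3: c = 8
After step 4: c = 16
After step 5: c = 11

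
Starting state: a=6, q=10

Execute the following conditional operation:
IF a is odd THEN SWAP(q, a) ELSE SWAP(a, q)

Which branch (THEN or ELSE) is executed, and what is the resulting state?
Branch: ELSE, Final state: a=10, q=6

Evaluating condition: a is odd
Condition is False, so ELSE branch executes
After SWAP(a, q): a=10, q=6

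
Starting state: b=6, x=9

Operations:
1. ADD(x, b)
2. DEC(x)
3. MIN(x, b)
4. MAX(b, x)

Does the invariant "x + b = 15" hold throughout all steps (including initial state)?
No, violated after step 1

The invariant is violated after step 1.

State at each step:
Initial: b=6, x=9
After step 1: b=6, x=15
After step 2: b=6, x=14
After step 3: b=6, x=6
After step 4: b=6, x=6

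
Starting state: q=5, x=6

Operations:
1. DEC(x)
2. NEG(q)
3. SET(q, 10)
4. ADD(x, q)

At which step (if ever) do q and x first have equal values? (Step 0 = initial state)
Step 1

q and x first become equal after step 1.

Comparing values at each step:
Initial: q=5, x=6
After step 1: q=5, x=5 ← equal!
After step 2: q=-5, x=5
After step 3: q=10, x=5
After step 4: q=10, x=15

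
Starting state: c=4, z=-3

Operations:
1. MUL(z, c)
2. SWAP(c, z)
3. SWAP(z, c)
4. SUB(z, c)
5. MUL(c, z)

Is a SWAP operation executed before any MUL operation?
No

First SWAP: step 2
First MUL: step 1
Since 2 > 1, MUL comes first.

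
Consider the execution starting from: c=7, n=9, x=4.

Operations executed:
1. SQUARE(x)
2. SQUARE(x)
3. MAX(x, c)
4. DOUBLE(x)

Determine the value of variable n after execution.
n = 9

Tracing execution:
Step 1: SQUARE(x) → n = 9
Step 2: SQUARE(x) → n = 9
Step 3: MAX(x, c) → n = 9
Step 4: DOUBLE(x) → n = 9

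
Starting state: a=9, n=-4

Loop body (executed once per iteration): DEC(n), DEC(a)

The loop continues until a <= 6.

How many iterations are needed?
3

Tracing iterations:
Initial: a=9, n=-4
After iteration 1: a=8, n=-5
After iteration 2: a=7, n=-6
After iteration 3: a=6, n=-7
a <= 6 now holds, so the loop exits after 3 iterations.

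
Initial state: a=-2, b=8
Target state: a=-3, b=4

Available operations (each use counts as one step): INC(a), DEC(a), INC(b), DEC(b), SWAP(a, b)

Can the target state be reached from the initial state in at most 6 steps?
Yes

Path (5 steps): DEC(a) → DEC(b) → DEC(b) → DEC(b) → DEC(b)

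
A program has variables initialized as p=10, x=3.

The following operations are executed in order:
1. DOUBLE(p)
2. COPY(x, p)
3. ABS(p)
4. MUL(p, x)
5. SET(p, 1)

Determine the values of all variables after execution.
{p: 1, x: 20}

Step-by-step execution:
Initial: p=10, x=3
After step 1 (DOUBLE(p)): p=20, x=3
After step 2 (COPY(x, p)): p=20, x=20
After step 3 (ABS(p)): p=20, x=20
After step 4 (MUL(p, x)): p=400, x=20
After step 5 (SET(p, 1)): p=1, x=20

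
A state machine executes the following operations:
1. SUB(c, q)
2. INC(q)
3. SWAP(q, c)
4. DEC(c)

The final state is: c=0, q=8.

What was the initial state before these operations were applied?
c=8, q=0

Working backwards:
Final state: c=0, q=8
Before step 4 (DEC(c)): c=1, q=8
Before step 3 (SWAP(q, c)): c=8, q=1
Before step 2 (INC(q)): c=8, q=0
Before step 1 (SUB(c, q)): c=8, q=0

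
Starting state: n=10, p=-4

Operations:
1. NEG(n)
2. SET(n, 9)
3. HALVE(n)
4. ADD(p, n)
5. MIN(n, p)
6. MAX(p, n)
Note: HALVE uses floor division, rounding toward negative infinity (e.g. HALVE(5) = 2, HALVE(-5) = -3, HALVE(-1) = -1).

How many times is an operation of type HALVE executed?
1

Counting HALVE operations:
Step 3: HALVE(n) ← HALVE
Total: 1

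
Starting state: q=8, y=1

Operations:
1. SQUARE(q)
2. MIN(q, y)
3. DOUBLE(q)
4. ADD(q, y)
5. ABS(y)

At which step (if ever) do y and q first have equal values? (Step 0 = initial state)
Step 2

y and q first become equal after step 2.

Comparing values at each step:
Initial: y=1, q=8
After step 1: y=1, q=64
After step 2: y=1, q=1 ← equal!
After step 3: y=1, q=2
After step 4: y=1, q=3
After step 5: y=1, q=3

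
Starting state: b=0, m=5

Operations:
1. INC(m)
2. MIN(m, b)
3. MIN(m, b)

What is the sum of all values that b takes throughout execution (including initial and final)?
0

Values of b at each step:
Initial: b = 0
After step 1: b = 0
After step 2: b = 0
After step 3: b = 0
Sum = 0 + 0 + 0 + 0 = 0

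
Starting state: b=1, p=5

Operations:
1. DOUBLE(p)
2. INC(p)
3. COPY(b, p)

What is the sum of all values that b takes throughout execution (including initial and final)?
14

Values of b at each step:
Initial: b = 1
After step 1: b = 1
After step 2: b = 1
After step 3: b = 11
Sum = 1 + 1 + 1 + 11 = 14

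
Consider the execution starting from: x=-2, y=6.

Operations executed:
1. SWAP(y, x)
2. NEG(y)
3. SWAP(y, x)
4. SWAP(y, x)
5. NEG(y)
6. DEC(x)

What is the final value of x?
x = 5

Tracing execution:
Step 1: SWAP(y, x) → x = 6
Step 2: NEG(y) → x = 6
Step 3: SWAP(y, x) → x = 2
Step 4: SWAP(y, x) → x = 6
Step 5: NEG(y) → x = 6
Step 6: DEC(x) → x = 5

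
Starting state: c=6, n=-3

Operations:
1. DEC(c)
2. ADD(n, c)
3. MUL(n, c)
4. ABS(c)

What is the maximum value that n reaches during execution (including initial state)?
10

Values of n at each step:
Initial: n = -3
After step 1: n = -3
After step 2: n = 2
After step 3: n = 10 ← maximum
After step 4: n = 10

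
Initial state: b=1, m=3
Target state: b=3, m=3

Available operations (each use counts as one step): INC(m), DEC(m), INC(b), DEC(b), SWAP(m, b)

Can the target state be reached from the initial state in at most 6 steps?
Yes

Path (2 steps): INC(b) → INC(b)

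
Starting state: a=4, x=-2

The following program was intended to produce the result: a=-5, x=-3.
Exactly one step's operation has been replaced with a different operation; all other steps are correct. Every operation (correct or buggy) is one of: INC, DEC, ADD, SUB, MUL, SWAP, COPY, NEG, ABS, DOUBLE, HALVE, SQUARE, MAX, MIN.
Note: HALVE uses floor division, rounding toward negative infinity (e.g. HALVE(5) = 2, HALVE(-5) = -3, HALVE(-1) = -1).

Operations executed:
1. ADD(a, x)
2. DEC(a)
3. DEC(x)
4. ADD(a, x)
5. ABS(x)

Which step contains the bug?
Step 5

Trace with buggy code:
Initial: a=4, x=-2
After step 1: a=2, x=-2
After step 2: a=1, x=-2
After step 3: a=1, x=-3
After step 4: a=-2, x=-3
After step 5: a=-2, x=3
Actual final a=-2, x=3 ≠ expected a=-5, x=-3.
Step 5 is the only position where a single-operation replacement can produce the expected result.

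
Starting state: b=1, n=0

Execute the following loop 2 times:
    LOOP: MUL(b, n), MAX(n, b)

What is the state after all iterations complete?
b=0, n=0

Iteration trace:
Start: b=1, n=0
After iteration 1: b=0, n=0
After iteration 2: b=0, n=0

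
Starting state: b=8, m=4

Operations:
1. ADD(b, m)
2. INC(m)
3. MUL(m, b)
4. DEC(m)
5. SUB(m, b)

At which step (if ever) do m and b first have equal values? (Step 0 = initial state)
Never

m and b never become equal during execution.

Comparing values at each step:
Initial: m=4, b=8
After step 1: m=4, b=12
After step 2: m=5, b=12
After step 3: m=60, b=12
After step 4: m=59, b=12
After step 5: m=47, b=12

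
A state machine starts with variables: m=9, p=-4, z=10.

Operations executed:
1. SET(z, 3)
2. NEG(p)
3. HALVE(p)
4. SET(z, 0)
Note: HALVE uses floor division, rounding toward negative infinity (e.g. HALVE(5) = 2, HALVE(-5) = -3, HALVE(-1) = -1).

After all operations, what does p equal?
p = 2

Tracing execution:
Step 1: SET(z, 3) → p = -4
Step 2: NEG(p) → p = 4
Step 3: HALVE(p) → p = 2
Step 4: SET(z, 0) → p = 2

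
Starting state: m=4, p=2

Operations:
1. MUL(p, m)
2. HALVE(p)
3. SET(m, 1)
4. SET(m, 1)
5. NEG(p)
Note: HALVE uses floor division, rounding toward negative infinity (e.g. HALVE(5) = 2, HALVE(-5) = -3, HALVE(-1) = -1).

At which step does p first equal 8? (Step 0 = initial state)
Step 1

Tracing p:
Initial: p = 2
After step 1: p = 8 ← first occurrence
After step 2: p = 4
After step 3: p = 4
After step 4: p = 4
After step 5: p = -4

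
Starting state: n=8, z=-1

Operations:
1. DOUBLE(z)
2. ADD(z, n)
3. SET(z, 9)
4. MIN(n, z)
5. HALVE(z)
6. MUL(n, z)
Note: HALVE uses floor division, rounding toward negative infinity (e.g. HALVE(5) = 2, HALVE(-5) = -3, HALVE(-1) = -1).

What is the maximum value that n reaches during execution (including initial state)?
32

Values of n at each step:
Initial: n = 8
After step 1: n = 8
After step 2: n = 8
After step 3: n = 8
After step 4: n = 8
After step 5: n = 8
After step 6: n = 32 ← maximum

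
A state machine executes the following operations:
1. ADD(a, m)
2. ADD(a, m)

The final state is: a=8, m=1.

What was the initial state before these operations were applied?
a=6, m=1

Working backwards:
Final state: a=8, m=1
Before step 2 (ADD(a, m)): a=7, m=1
Before step 1 (ADD(a, m)): a=6, m=1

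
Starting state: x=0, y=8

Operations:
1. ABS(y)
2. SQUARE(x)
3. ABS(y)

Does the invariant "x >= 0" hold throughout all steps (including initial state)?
Yes

The invariant holds at every step.

State at each step:
Initial: x=0, y=8
After step 1: x=0, y=8
After step 2: x=0, y=8
After step 3: x=0, y=8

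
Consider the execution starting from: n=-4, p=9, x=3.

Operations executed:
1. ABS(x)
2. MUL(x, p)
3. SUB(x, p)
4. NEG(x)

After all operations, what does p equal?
p = 9

Tracing execution:
Step 1: ABS(x) → p = 9
Step 2: MUL(x, p) → p = 9
Step 3: SUB(x, p) → p = 9
Step 4: NEG(x) → p = 9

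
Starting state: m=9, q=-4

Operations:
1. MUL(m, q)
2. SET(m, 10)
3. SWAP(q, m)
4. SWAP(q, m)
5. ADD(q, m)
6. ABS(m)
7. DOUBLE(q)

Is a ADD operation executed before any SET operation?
No

First ADD: step 5
First SET: step 2
Since 5 > 2, SET comes first.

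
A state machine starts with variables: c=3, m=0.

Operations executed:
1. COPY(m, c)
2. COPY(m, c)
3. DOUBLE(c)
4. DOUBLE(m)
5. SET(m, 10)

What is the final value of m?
m = 10

Tracing execution:
Step 1: COPY(m, c) → m = 3
Step 2: COPY(m, c) → m = 3
Step 3: DOUBLE(c) → m = 3
Step 4: DOUBLE(m) → m = 6
Step 5: SET(m, 10) → m = 10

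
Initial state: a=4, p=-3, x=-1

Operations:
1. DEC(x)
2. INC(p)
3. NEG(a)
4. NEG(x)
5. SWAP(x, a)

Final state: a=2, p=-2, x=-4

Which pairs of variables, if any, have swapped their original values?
None

Comparing initial and final values:
a: 4 → 2
x: -1 → -4
p: -3 → -2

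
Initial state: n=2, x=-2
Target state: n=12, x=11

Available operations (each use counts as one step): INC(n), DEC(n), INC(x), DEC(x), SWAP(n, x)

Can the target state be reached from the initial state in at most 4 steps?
No

The target state cannot be reached within 4 steps.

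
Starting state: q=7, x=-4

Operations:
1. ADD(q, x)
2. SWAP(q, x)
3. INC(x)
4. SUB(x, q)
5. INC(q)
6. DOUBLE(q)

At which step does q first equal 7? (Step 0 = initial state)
Step 0

Tracing q:
Initial: q = 7 ← first occurrence
After step 1: q = 3
After step 2: q = -4
After step 3: q = -4
After step 4: q = -4
After step 5: q = -3
After step 6: q = -6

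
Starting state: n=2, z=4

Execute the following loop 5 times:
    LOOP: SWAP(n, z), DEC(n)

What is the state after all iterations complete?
n=1, z=0

Iteration trace:
Start: n=2, z=4
After iteration 1: n=3, z=2
After iteration 2: n=1, z=3
After iteration 3: n=2, z=1
After iteration 4: n=0, z=2
After iteration 5: n=1, z=0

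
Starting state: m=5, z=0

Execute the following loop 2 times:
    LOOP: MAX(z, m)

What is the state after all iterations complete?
m=5, z=5

Iteration trace:
Start: m=5, z=0
After iteration 1: m=5, z=5
After iteration 2: m=5, z=5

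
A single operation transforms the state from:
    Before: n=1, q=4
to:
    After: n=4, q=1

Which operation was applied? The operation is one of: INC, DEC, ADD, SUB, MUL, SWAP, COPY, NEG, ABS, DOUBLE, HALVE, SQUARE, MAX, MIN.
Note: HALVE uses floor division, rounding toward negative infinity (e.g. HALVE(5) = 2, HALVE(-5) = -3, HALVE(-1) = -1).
SWAP(q, n)

Analyzing the change:
Before: n=1, q=4
After: n=4, q=1
Variable q changed from 4 to 1
Variable n changed from 1 to 4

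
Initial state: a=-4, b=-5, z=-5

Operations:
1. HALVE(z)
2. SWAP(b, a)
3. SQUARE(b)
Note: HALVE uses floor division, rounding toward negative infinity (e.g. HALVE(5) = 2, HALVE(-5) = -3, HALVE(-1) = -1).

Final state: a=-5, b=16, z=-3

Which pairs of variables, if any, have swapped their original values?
None

Comparing initial and final values:
b: -5 → 16
a: -4 → -5
z: -5 → -3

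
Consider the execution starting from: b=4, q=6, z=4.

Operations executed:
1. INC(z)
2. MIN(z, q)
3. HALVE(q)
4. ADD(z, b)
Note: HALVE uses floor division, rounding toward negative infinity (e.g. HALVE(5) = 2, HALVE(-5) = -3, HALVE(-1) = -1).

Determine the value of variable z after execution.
z = 9

Tracing execution:
Step 1: INC(z) → z = 5
Step 2: MIN(z, q) → z = 5
Step 3: HALVE(q) → z = 5
Step 4: ADD(z, b) → z = 9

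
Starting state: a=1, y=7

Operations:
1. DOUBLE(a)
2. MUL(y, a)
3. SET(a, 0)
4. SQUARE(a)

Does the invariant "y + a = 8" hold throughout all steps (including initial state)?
No, violated after step 1

The invariant is violated after step 1.

State at each step:
Initial: a=1, y=7
After step 1: a=2, y=7
After step 2: a=2, y=14
After step 3: a=0, y=14
After step 4: a=0, y=14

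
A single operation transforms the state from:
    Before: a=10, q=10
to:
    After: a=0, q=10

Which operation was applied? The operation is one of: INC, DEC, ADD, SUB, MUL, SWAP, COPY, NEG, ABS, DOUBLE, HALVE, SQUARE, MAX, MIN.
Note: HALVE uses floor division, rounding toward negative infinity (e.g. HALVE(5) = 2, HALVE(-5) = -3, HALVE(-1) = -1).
SUB(a, q)

Analyzing the change:
Before: a=10, q=10
After: a=0, q=10
Variable a changed from 10 to 0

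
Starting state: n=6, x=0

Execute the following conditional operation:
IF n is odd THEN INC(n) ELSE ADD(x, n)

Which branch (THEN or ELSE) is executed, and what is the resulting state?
Branch: ELSE, Final state: n=6, x=6

Evaluating condition: n is odd
Condition is False, so ELSE branch executes
After ADD(x, n): n=6, x=6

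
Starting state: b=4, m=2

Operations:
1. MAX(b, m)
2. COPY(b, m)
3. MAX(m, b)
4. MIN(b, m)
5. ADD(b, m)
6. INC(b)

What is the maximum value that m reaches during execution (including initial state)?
2

Values of m at each step:
Initial: m = 2 ← maximum
After step 1: m = 2
After step 2: m = 2
After step 3: m = 2
After step 4: m = 2
After step 5: m = 2
After step 6: m = 2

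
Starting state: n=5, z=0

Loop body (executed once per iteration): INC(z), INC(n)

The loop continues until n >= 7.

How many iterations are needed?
2

Tracing iterations:
Initial: n=5, z=0
After iteration 1: n=6, z=1
After iteration 2: n=7, z=2
n >= 7 now holds, so the loop exits after 2 iterations.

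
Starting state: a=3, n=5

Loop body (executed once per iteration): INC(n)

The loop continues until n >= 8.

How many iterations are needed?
3

Tracing iterations:
Initial: a=3, n=5
After iteration 1: a=3, n=6
After iteration 2: a=3, n=7
After iteration 3: a=3, n=8
n >= 8 now holds, so the loop exits after 3 iterations.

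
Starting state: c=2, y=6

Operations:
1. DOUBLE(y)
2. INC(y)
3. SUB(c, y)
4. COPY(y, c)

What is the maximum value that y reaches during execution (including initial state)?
13

Values of y at each step:
Initial: y = 6
After step 1: y = 12
After step 2: y = 13 ← maximum
After step 3: y = 13
After step 4: y = -11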